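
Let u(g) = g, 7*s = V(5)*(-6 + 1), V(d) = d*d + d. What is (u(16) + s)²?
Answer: 1444/49 ≈ 29.469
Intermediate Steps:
V(d) = d + d² (V(d) = d² + d = d + d²)
s = -150/7 (s = ((5*(1 + 5))*(-6 + 1))/7 = ((5*6)*(-5))/7 = (30*(-5))/7 = (⅐)*(-150) = -150/7 ≈ -21.429)
(u(16) + s)² = (16 - 150/7)² = (-38/7)² = 1444/49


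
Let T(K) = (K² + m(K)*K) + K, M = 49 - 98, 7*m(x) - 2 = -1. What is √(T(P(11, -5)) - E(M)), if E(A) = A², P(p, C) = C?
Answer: 4*I*√7294/7 ≈ 48.803*I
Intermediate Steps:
m(x) = ⅐ (m(x) = 2/7 + (⅐)*(-1) = 2/7 - ⅐ = ⅐)
M = -49
T(K) = K² + 8*K/7 (T(K) = (K² + K/7) + K = K² + 8*K/7)
√(T(P(11, -5)) - E(M)) = √((⅐)*(-5)*(8 + 7*(-5)) - 1*(-49)²) = √((⅐)*(-5)*(8 - 35) - 1*2401) = √((⅐)*(-5)*(-27) - 2401) = √(135/7 - 2401) = √(-16672/7) = 4*I*√7294/7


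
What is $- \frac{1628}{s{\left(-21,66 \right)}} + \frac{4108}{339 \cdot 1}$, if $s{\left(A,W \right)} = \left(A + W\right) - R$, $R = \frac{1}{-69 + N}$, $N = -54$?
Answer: $- \frac{11285207}{469176} \approx -24.053$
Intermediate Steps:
$R = - \frac{1}{123}$ ($R = \frac{1}{-69 - 54} = \frac{1}{-123} = - \frac{1}{123} \approx -0.0081301$)
$s{\left(A,W \right)} = \frac{1}{123} + A + W$ ($s{\left(A,W \right)} = \left(A + W\right) - - \frac{1}{123} = \left(A + W\right) + \frac{1}{123} = \frac{1}{123} + A + W$)
$- \frac{1628}{s{\left(-21,66 \right)}} + \frac{4108}{339 \cdot 1} = - \frac{1628}{\frac{1}{123} - 21 + 66} + \frac{4108}{339 \cdot 1} = - \frac{1628}{\frac{5536}{123}} + \frac{4108}{339} = \left(-1628\right) \frac{123}{5536} + 4108 \cdot \frac{1}{339} = - \frac{50061}{1384} + \frac{4108}{339} = - \frac{11285207}{469176}$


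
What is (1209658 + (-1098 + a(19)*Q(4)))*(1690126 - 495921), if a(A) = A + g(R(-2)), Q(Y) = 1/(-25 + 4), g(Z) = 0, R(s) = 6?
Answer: 30308613600905/21 ≈ 1.4433e+12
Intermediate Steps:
Q(Y) = -1/21 (Q(Y) = 1/(-21) = -1/21)
a(A) = A (a(A) = A + 0 = A)
(1209658 + (-1098 + a(19)*Q(4)))*(1690126 - 495921) = (1209658 + (-1098 + 19*(-1/21)))*(1690126 - 495921) = (1209658 + (-1098 - 19/21))*1194205 = (1209658 - 23077/21)*1194205 = (25379741/21)*1194205 = 30308613600905/21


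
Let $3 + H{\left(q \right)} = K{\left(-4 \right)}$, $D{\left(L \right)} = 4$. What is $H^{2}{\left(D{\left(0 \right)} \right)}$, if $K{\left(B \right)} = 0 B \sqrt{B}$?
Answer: $9$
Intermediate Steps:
$K{\left(B \right)} = 0$ ($K{\left(B \right)} = 0 \sqrt{B} = 0$)
$H{\left(q \right)} = -3$ ($H{\left(q \right)} = -3 + 0 = -3$)
$H^{2}{\left(D{\left(0 \right)} \right)} = \left(-3\right)^{2} = 9$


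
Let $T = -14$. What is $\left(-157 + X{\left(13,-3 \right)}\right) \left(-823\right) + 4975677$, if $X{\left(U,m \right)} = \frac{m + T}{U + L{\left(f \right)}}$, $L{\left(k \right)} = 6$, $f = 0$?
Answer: $\frac{97006863}{19} \approx 5.1056 \cdot 10^{6}$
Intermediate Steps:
$X{\left(U,m \right)} = \frac{-14 + m}{6 + U}$ ($X{\left(U,m \right)} = \frac{m - 14}{U + 6} = \frac{-14 + m}{6 + U}$)
$\left(-157 + X{\left(13,-3 \right)}\right) \left(-823\right) + 4975677 = \left(-157 + \frac{-14 - 3}{6 + 13}\right) \left(-823\right) + 4975677 = \left(-157 + \frac{1}{19} \left(-17\right)\right) \left(-823\right) + 4975677 = \left(-157 - \frac{17}{19}\right) \left(-823\right) + 4975677 = \left(- \frac{3000}{19}\right) \left(-823\right) + 4975677 = \frac{2469000}{19} + 4975677 = \frac{97006863}{19}$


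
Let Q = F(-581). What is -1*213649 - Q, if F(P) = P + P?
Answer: -212487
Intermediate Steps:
F(P) = 2*P
Q = -1162 (Q = 2*(-581) = -1162)
-1*213649 - Q = -1*213649 - 1*(-1162) = -213649 + 1162 = -212487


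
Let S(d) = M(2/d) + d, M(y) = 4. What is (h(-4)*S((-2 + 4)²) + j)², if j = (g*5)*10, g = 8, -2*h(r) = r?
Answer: 173056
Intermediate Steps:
h(r) = -r/2
S(d) = 4 + d
j = 400 (j = (8*5)*10 = 40*10 = 400)
(h(-4)*S((-2 + 4)²) + j)² = ((-½*(-4))*(4 + (-2 + 4)²) + 400)² = (2*(4 + 2²) + 400)² = (2*(4 + 4) + 400)² = (2*8 + 400)² = (16 + 400)² = 416² = 173056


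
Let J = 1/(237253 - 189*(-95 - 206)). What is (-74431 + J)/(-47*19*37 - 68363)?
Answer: 21893283201/29827175368 ≈ 0.73400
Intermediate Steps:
J = 1/294142 (J = 1/(237253 - 189*(-301)) = 1/(237253 + 56889) = 1/294142 ≈ 3.3997e-6)
(-74431 + J)/(-47*19*37 - 68363) = (-74431 + 1/294142)/(-47*19*37 - 68363) = -21893283201/(294142*(-893*37 - 68363)) = -21893283201/(294142*(-33041 - 68363)) = -21893283201/294142/(-101404) = -21893283201/294142*(-1/101404) = 21893283201/29827175368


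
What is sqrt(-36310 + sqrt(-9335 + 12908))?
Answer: sqrt(-36310 + 3*sqrt(397)) ≈ 190.4*I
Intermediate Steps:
sqrt(-36310 + sqrt(-9335 + 12908)) = sqrt(-36310 + sqrt(3573)) = sqrt(-36310 + 3*sqrt(397))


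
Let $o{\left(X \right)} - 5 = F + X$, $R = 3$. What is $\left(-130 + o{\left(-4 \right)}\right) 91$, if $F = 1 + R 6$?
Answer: $-10010$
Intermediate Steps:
$F = 19$ ($F = 1 + 3 \cdot 6 = 1 + 18 = 19$)
$o{\left(X \right)} = 24 + X$ ($o{\left(X \right)} = 5 + \left(19 + X\right) = 24 + X$)
$\left(-130 + o{\left(-4 \right)}\right) 91 = \left(-130 + \left(24 - 4\right)\right) 91 = \left(-130 + 20\right) 91 = \left(-110\right) 91 = -10010$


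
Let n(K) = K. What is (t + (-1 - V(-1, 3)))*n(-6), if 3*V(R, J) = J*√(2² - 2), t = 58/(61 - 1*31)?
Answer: -28/5 + 6*√2 ≈ 2.8853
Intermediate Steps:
t = 29/15 (t = 58/(61 - 31) = 58/30 = 58*(1/30) = 29/15 ≈ 1.9333)
V(R, J) = J*√2/3 (V(R, J) = (J*√(2² - 2))/3 = (J*√(4 - 2))/3 = (J*√2)/3 = J*√2/3)
(t + (-1 - V(-1, 3)))*n(-6) = (29/15 + (-1 - 3*√2/3))*(-6) = (29/15 + (-1 - √2))*(-6) = (14/15 - √2)*(-6) = -28/5 + 6*√2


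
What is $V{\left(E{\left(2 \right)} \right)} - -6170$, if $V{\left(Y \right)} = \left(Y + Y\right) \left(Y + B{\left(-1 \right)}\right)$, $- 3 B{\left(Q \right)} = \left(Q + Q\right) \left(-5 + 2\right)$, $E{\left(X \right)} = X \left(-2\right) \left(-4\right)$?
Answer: $6618$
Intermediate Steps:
$E{\left(X \right)} = 8 X$ ($E{\left(X \right)} = - 2 X \left(-4\right) = 8 X$)
$B{\left(Q \right)} = 2 Q$ ($B{\left(Q \right)} = - \frac{\left(Q + Q\right) \left(-5 + 2\right)}{3} = - \frac{2 Q \left(-3\right)}{3} = - \frac{\left(-6\right) Q}{3} = 2 Q$)
$V{\left(Y \right)} = 2 Y \left(-2 + Y\right)$ ($V{\left(Y \right)} = \left(Y + Y\right) \left(Y + 2 \left(-1\right)\right) = 2 Y \left(Y - 2\right) = 2 Y \left(-2 + Y\right)$)
$V{\left(E{\left(2 \right)} \right)} - -6170 = 2 \cdot 8 \cdot 2 \left(-2 + 8 \cdot 2\right) - -6170 = 2 \cdot 16 \left(-2 + 16\right) + 6170 = 2 \cdot 16 \cdot 14 + 6170 = 448 + 6170 = 6618$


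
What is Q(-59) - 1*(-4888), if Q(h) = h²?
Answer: 8369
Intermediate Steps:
Q(-59) - 1*(-4888) = (-59)² - 1*(-4888) = 3481 + 4888 = 8369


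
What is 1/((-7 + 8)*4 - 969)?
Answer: -1/965 ≈ -0.0010363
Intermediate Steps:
1/((-7 + 8)*4 - 969) = 1/(1*4 - 969) = 1/(4 - 969) = 1/(-965) = -1/965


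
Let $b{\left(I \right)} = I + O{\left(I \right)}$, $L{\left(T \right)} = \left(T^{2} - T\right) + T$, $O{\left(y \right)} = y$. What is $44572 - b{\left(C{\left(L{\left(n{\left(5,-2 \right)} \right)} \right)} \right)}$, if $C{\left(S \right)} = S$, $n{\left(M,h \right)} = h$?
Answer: $44564$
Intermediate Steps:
$L{\left(T \right)} = T^{2}$
$b{\left(I \right)} = 2 I$ ($b{\left(I \right)} = I + I = 2 I$)
$44572 - b{\left(C{\left(L{\left(n{\left(5,-2 \right)} \right)} \right)} \right)} = 44572 - 2 \left(-2\right)^{2} = 44572 - 2 \cdot 4 = 44572 - 8 = 44564$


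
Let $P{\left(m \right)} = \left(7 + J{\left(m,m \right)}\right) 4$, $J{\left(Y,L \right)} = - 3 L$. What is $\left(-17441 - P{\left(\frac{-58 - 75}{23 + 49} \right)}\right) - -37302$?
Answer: $\frac{118865}{6} \approx 19811.0$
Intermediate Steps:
$P{\left(m \right)} = 28 - 12 m$ ($P{\left(m \right)} = \left(7 - 3 m\right) 4 = 28 - 12 m$)
$\left(-17441 - P{\left(\frac{-58 - 75}{23 + 49} \right)}\right) - -37302 = \left(-17441 - \left(28 - 12 \frac{-58 - 75}{23 + 49}\right)\right) - -37302 = \left(-17441 - \left(28 - 12 \left(- \frac{133}{72}\right)\right)\right) + 37302 = \left(-17441 - \left(28 - 12 \left(\left(-133\right) \frac{1}{72}\right)\right)\right) + 37302 = \left(-17441 - \left(28 - - \frac{133}{6}\right)\right) + 37302 = \left(-17441 - \left(28 + \frac{133}{6}\right)\right) + 37302 = \left(-17441 - \frac{301}{6}\right) + 37302 = - \frac{104947}{6} + 37302 = \frac{118865}{6}$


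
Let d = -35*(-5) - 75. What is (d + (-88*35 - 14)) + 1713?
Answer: -1281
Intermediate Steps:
d = 100 (d = 175 - 75 = 100)
(d + (-88*35 - 14)) + 1713 = (100 + (-88*35 - 14)) + 1713 = (100 + (-3080 - 14)) + 1713 = (100 - 3094) + 1713 = -2994 + 1713 = -1281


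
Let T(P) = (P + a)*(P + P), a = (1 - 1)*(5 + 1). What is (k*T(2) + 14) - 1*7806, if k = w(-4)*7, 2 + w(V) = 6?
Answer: -7568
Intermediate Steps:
w(V) = 4 (w(V) = -2 + 6 = 4)
a = 0 (a = 0*6 = 0)
k = 28 (k = 4*7 = 28)
T(P) = 2*P² (T(P) = (P + 0)*(P + P) = P*(2*P) = 2*P²)
(k*T(2) + 14) - 1*7806 = (28*(2*2²) + 14) - 1*7806 = (28*(2*4) + 14) - 7806 = (28*8 + 14) - 7806 = (224 + 14) - 7806 = 238 - 7806 = -7568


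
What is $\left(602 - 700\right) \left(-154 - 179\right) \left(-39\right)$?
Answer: $-1272726$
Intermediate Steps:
$\left(602 - 700\right) \left(-154 - 179\right) \left(-39\right) = \left(-98\right) \left(-333\right) \left(-39\right) = 32634 \left(-39\right) = -1272726$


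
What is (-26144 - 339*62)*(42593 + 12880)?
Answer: -2616217626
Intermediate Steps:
(-26144 - 339*62)*(42593 + 12880) = (-26144 - 21018)*55473 = -47162*55473 = -2616217626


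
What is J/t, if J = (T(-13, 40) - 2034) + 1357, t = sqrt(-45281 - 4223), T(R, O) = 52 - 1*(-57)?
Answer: 71*I*sqrt(3094)/1547 ≈ 2.5529*I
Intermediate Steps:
T(R, O) = 109 (T(R, O) = 52 + 57 = 109)
t = 4*I*sqrt(3094) (t = sqrt(-49504) = 4*I*sqrt(3094) ≈ 222.49*I)
J = -568 (J = (109 - 2034) + 1357 = -1925 + 1357 = -568)
J/t = -568*(-I*sqrt(3094)/12376) = -(-71)*I*sqrt(3094)/1547 = 71*I*sqrt(3094)/1547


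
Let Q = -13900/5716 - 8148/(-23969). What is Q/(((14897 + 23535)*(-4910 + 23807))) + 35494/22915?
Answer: 882923217288417491731/570017060962040456160 ≈ 1.5489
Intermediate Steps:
Q = -71648783/34251701 (Q = -13900*1/5716 - 8148*(-1/23969) = -3475/1429 + 8148/23969 = -71648783/34251701 ≈ -2.0918)
Q/(((14897 + 23535)*(-4910 + 23807))) + 35494/22915 = -71648783*1/((-4910 + 23807)*(14897 + 23535))/34251701 + 35494/22915 = -71648783/(34251701*(38432*18897)) + 35494*(1/22915) = -71648783/34251701/726249504 + 35494/22915 = -71648783/34251701*1/726249504 + 35494/22915 = -71648783/24875280862406304 + 35494/22915 = 882923217288417491731/570017060962040456160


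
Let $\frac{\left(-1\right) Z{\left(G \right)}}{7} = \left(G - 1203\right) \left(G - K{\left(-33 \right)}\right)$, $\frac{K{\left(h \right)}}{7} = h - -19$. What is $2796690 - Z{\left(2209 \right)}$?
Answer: $19042584$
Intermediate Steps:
$K{\left(h \right)} = 133 + 7 h$ ($K{\left(h \right)} = 7 \left(h - -19\right) = 7 \left(h + 19\right) = 7 \left(19 + h\right) = 133 + 7 h$)
$Z{\left(G \right)} = - 7 \left(-1203 + G\right) \left(98 + G\right)$ ($Z{\left(G \right)} = - 7 \left(G - 1203\right) \left(G - \left(133 + 7 \left(-33\right)\right)\right) = - 7 \left(-1203 + G\right) \left(G - \left(133 - 231\right)\right) = - 7 \left(-1203 + G\right) \left(G - -98\right) = - 7 \left(-1203 + G\right) \left(G + 98\right) = - 7 \left(-1203 + G\right) \left(98 + G\right)$)
$2796690 - Z{\left(2209 \right)} = 2796690 - \left(825258 - 7 \cdot 2209^{2} + 7735 \cdot 2209\right) = 2796690 - \left(825258 - 34157767 + 17086615\right) = 2796690 - -16245894 = 2796690 + 16245894 = 19042584$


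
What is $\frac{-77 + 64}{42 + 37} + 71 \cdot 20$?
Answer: $\frac{112167}{79} \approx 1419.8$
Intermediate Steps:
$\frac{-77 + 64}{42 + 37} + 71 \cdot 20 = - \frac{13}{79} + 1420 = \frac{112167}{79}$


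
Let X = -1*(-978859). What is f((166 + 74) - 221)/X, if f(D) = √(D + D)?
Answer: √38/978859 ≈ 6.2976e-6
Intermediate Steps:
X = 978859
f(D) = √2*√D (f(D) = √(2*D) = √2*√D)
f((166 + 74) - 221)/X = (√2*√((166 + 74) - 221))/978859 = (√2*√(240 - 221))*(1/978859) = (√2*√19)*(1/978859) = √38*(1/978859) = √38/978859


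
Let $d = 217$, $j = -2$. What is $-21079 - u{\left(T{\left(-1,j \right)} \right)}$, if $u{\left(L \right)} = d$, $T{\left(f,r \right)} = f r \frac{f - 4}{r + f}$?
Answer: $-21296$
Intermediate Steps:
$T{\left(f,r \right)} = \frac{f r \left(-4 + f\right)}{f + r}$ ($T{\left(f,r \right)} = f r \frac{-4 + f}{f + r} = \frac{f r \left(-4 + f\right)}{f + r}$)
$u{\left(L \right)} = 217$
$-21079 - u{\left(T{\left(-1,j \right)} \right)} = -21079 - 217 = -21296$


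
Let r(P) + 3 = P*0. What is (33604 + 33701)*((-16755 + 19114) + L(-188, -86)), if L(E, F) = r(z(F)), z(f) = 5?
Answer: 158570580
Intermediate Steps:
r(P) = -3 (r(P) = -3 + P*0 = -3 + 0 = -3)
L(E, F) = -3
(33604 + 33701)*((-16755 + 19114) + L(-188, -86)) = (33604 + 33701)*((-16755 + 19114) - 3) = 67305*(2359 - 3) = 67305*2356 = 158570580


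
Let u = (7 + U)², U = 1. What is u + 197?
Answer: 261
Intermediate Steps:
u = 64 (u = (7 + 1)² = 8² = 64)
u + 197 = 64 + 197 = 261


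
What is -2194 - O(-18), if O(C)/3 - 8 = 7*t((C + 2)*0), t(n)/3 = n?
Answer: -2218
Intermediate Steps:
t(n) = 3*n
O(C) = 24 (O(C) = 24 + 3*(7*(3*((C + 2)*0))) = 24 + 3*(7*(3*((2 + C)*0))) = 24 + 3*(7*(3*0)) = 24 + 3*(7*0) = 24 + 3*0 = 24 + 0 = 24)
-2194 - O(-18) = -2194 - 1*24 = -2194 - 24 = -2218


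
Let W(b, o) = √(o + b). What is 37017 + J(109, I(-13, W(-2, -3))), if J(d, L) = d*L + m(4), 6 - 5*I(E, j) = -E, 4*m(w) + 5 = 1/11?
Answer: 4054949/110 ≈ 36863.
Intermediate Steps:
W(b, o) = √(b + o)
m(w) = -27/22 (m(w) = -5/4 + (¼)/11 = -5/4 + (¼)*(1/11) = -5/4 + 1/44 = -27/22)
I(E, j) = 6/5 + E/5 (I(E, j) = 6/5 - (-1)*E/5 = 6/5 + E/5)
J(d, L) = -27/22 + L*d (J(d, L) = d*L - 27/22 = L*d - 27/22 = -27/22 + L*d)
37017 + J(109, I(-13, W(-2, -3))) = 37017 + (-27/22 + (6/5 + (⅕)*(-13))*109) = 37017 + (-27/22 + (6/5 - 13/5)*109) = 37017 + (-27/22 - 7/5*109) = 37017 + (-27/22 - 763/5) = 37017 - 16921/110 = 4054949/110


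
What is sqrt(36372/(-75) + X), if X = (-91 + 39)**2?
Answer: 6*sqrt(1541)/5 ≈ 47.107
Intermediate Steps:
X = 2704 (X = (-52)**2 = 2704)
sqrt(36372/(-75) + X) = sqrt(36372/(-75) + 2704) = sqrt(36372*(-1/75) + 2704) = sqrt(-12124/25 + 2704) = sqrt(55476/25) = 6*sqrt(1541)/5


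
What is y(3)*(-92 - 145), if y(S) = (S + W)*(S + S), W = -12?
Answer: 12798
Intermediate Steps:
y(S) = 2*S*(-12 + S) (y(S) = (S - 12)*(S + S) = (-12 + S)*(2*S) = 2*S*(-12 + S))
y(3)*(-92 - 145) = (2*3*(-12 + 3))*(-92 - 145) = (2*3*(-9))*(-237) = -54*(-237) = 12798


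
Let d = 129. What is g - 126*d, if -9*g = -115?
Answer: -146171/9 ≈ -16241.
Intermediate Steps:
g = 115/9 (g = -⅑*(-115) = 115/9 ≈ 12.778)
g - 126*d = 115/9 - 126*129 = 115/9 - 16254 = -146171/9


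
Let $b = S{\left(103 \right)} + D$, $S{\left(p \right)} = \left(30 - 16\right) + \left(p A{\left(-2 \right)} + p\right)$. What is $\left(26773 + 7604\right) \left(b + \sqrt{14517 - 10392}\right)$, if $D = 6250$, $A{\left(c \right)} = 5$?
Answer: $236582514 + 171885 \sqrt{165} \approx 2.3879 \cdot 10^{8}$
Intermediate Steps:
$S{\left(p \right)} = 14 + 6 p$ ($S{\left(p \right)} = \left(30 - 16\right) + \left(p 5 + p\right) = 14 + \left(5 p + p\right) = 14 + 6 p$)
$b = 6882$ ($b = \left(14 + 6 \cdot 103\right) + 6250 = \left(14 + 618\right) + 6250 = 632 + 6250 = 6882$)
$\left(26773 + 7604\right) \left(b + \sqrt{14517 - 10392}\right) = \left(26773 + 7604\right) \left(6882 + \sqrt{14517 - 10392}\right) = 34377 \left(6882 + \sqrt{4125}\right) = 34377 \left(6882 + 5 \sqrt{165}\right) = 236582514 + 171885 \sqrt{165}$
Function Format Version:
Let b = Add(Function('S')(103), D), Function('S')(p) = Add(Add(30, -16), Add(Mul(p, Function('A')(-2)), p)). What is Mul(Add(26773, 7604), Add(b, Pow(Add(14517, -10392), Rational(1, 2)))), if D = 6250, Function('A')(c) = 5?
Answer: Add(236582514, Mul(171885, Pow(165, Rational(1, 2)))) ≈ 2.3879e+8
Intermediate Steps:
Function('S')(p) = Add(14, Mul(6, p)) (Function('S')(p) = Add(Add(30, -16), Add(Mul(p, 5), p)) = Add(14, Add(Mul(5, p), p)) = Add(14, Mul(6, p)))
b = 6882 (b = Add(Add(14, Mul(6, 103)), 6250) = Add(Add(14, 618), 6250) = Add(632, 6250) = 6882)
Mul(Add(26773, 7604), Add(b, Pow(Add(14517, -10392), Rational(1, 2)))) = Mul(Add(26773, 7604), Add(6882, Pow(Add(14517, -10392), Rational(1, 2)))) = Mul(34377, Add(6882, Pow(4125, Rational(1, 2)))) = Mul(34377, Add(6882, Mul(5, Pow(165, Rational(1, 2))))) = Add(236582514, Mul(171885, Pow(165, Rational(1, 2))))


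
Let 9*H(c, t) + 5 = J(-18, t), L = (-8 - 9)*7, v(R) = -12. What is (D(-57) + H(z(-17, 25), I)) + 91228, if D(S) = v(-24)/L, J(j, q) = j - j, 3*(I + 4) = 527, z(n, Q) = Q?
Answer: 97704701/1071 ≈ 91228.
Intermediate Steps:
I = 515/3 (I = -4 + (1/3)*527 = -4 + 527/3 = 515/3 ≈ 171.67)
L = -119 (L = -17*7 = -119)
J(j, q) = 0
H(c, t) = -5/9 (H(c, t) = -5/9 + (1/9)*0 = -5/9 + 0 = -5/9)
D(S) = 12/119 (D(S) = -12/(-119) = -12*(-1/119) = 12/119)
(D(-57) + H(z(-17, 25), I)) + 91228 = (12/119 - 5/9) + 91228 = -487/1071 + 91228 = 97704701/1071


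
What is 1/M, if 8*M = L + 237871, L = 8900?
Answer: 8/246771 ≈ 3.2419e-5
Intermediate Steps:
M = 246771/8 (M = (8900 + 237871)/8 = (⅛)*246771 = 246771/8 ≈ 30846.)
1/M = 1/(246771/8) = 8/246771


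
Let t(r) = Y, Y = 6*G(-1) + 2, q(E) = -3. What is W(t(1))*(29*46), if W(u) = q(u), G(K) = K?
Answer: -4002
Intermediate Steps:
Y = -4 (Y = 6*(-1) + 2 = -6 + 2 = -4)
t(r) = -4
W(u) = -3
W(t(1))*(29*46) = -87*46 = -3*1334 = -4002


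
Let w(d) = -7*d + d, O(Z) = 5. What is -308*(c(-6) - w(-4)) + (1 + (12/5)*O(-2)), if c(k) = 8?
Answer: 4941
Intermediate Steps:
w(d) = -6*d
-308*(c(-6) - w(-4)) + (1 + (12/5)*O(-2)) = -308*(8 - (-6)*(-4)) + (1 + (12/5)*5) = -308*(8 - 1*24) + (1 + (12*(1/5))*5) = -308*(8 - 24) + (1 + (12/5)*5) = -308*(-16) + (1 + 12) = 4928 + 13 = 4941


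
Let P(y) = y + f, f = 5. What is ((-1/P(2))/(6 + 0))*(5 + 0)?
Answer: -5/42 ≈ -0.11905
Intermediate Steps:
P(y) = 5 + y (P(y) = y + 5 = 5 + y)
((-1/P(2))/(6 + 0))*(5 + 0) = ((-1/(5 + 2))/(6 + 0))*(5 + 0) = (-1/7/6)*5 = (-1*⅐*(⅙))*5 = -⅐*⅙*5 = -1/42*5 = -5/42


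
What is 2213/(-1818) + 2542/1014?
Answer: 396229/307242 ≈ 1.2896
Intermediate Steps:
2213/(-1818) + 2542/1014 = 2213*(-1/1818) + 2542*(1/1014) = -2213/1818 + 1271/507 = 396229/307242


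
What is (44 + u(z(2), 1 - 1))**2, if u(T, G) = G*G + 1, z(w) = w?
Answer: 2025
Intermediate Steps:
u(T, G) = 1 + G**2 (u(T, G) = G**2 + 1 = 1 + G**2)
(44 + u(z(2), 1 - 1))**2 = (44 + (1 + (1 - 1)**2))**2 = (44 + (1 + 0**2))**2 = (44 + (1 + 0))**2 = (44 + 1)**2 = 45**2 = 2025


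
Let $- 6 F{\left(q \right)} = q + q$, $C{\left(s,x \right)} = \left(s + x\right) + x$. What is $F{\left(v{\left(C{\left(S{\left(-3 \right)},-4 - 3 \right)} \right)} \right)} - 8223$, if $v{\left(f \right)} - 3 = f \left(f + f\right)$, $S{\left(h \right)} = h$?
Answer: $- \frac{25250}{3} \approx -8416.7$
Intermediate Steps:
$C{\left(s,x \right)} = s + 2 x$
$v{\left(f \right)} = 3 + 2 f^{2}$ ($v{\left(f \right)} = 3 + f \left(f + f\right) = 3 + f 2 f = 3 + 2 f^{2}$)
$F{\left(q \right)} = - \frac{q}{3}$ ($F{\left(q \right)} = - \frac{q + q}{6} = - \frac{2 q}{6} = - \frac{q}{3}$)
$F{\left(v{\left(C{\left(S{\left(-3 \right)},-4 - 3 \right)} \right)} \right)} - 8223 = - \frac{3 + 2 \left(-3 + 2 \left(-4 - 3\right)\right)^{2}}{3} - 8223 = - \frac{3 + 2 \left(-3 + 2 \left(-7\right)\right)^{2}}{3} - 8223 = - \frac{3 + 2 \left(-3 - 14\right)^{2}}{3} - 8223 = - \frac{3 + 2 \left(-17\right)^{2}}{3} - 8223 = - \frac{3 + 2 \cdot 289}{3} - 8223 = - \frac{3 + 578}{3} - 8223 = \left(- \frac{1}{3}\right) 581 - 8223 = - \frac{581}{3} - 8223 = - \frac{25250}{3}$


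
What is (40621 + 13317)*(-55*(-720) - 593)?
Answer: 2103959566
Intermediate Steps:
(40621 + 13317)*(-55*(-720) - 593) = 53938*(39600 - 593) = 53938*39007 = 2103959566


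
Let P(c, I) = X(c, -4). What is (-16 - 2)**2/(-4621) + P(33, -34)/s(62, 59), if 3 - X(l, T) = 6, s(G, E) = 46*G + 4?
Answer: -313069/4399192 ≈ -0.071165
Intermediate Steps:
s(G, E) = 4 + 46*G
X(l, T) = -3 (X(l, T) = 3 - 1*6 = 3 - 6 = -3)
P(c, I) = -3
(-16 - 2)**2/(-4621) + P(33, -34)/s(62, 59) = (-16 - 2)**2/(-4621) - 3/(4 + 46*62) = (-18)**2*(-1/4621) - 3/(4 + 2852) = 324*(-1/4621) - 3/2856 = -324/4621 - 3*1/2856 = -324/4621 - 1/952 = -313069/4399192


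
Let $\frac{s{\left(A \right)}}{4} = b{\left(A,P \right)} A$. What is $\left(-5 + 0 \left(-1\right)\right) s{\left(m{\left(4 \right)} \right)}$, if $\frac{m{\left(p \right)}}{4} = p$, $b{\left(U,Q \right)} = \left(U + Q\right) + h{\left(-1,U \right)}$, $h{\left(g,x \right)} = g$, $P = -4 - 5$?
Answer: $-1920$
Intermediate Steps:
$P = -9$
$b{\left(U,Q \right)} = -1 + Q + U$ ($b{\left(U,Q \right)} = \left(U + Q\right) - 1 = \left(Q + U\right) - 1 = -1 + Q + U$)
$m{\left(p \right)} = 4 p$
$s{\left(A \right)} = 4 A \left(-10 + A\right)$ ($s{\left(A \right)} = 4 \left(-1 - 9 + A\right) A = 4 \left(-10 + A\right) A = 4 A \left(-10 + A\right)$)
$\left(-5 + 0 \left(-1\right)\right) s{\left(m{\left(4 \right)} \right)} = \left(-5 + 0 \left(-1\right)\right) 4 \cdot 4 \cdot 4 \left(-10 + 4 \cdot 4\right) = \left(-5 + 0\right) 4 \cdot 16 \left(-10 + 16\right) = - 5 \cdot 4 \cdot 16 \cdot 6 = \left(-5\right) 384 = -1920$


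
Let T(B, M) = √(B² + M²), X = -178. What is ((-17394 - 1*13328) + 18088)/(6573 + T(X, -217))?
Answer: -41521641/21562778 + 6317*√78773/21562778 ≈ -1.8434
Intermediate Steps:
((-17394 - 1*13328) + 18088)/(6573 + T(X, -217)) = ((-17394 - 1*13328) + 18088)/(6573 + √((-178)² + (-217)²)) = ((-17394 - 13328) + 18088)/(6573 + √(31684 + 47089)) = (-30722 + 18088)/(6573 + √78773) = -12634/(6573 + √78773)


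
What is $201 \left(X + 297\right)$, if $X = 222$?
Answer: $104319$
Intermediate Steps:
$201 \left(X + 297\right) = 201 \left(222 + 297\right) = 201 \cdot 519 = 104319$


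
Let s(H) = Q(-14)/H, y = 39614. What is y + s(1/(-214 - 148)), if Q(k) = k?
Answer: 44682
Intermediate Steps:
s(H) = -14/H
y + s(1/(-214 - 148)) = 39614 - 14/(1/(-214 - 148)) = 39614 - 14/(1/(-362)) = 39614 - 14/(-1/362) = 39614 - 14*(-362) = 39614 + 5068 = 44682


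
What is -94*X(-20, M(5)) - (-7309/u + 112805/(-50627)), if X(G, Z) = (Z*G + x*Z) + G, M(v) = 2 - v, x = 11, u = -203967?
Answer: -6772025684630/10326237309 ≈ -655.81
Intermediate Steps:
X(G, Z) = G + 11*Z + G*Z (X(G, Z) = (Z*G + 11*Z) + G = (G*Z + 11*Z) + G = (11*Z + G*Z) + G = G + 11*Z + G*Z)
-94*X(-20, M(5)) - (-7309/u + 112805/(-50627)) = -94*(-20 + 11*(2 - 1*5) - 20*(2 - 1*5)) - (-7309/(-203967) + 112805/(-50627)) = -94*(-20 + 11*(2 - 5) - 20*(2 - 5)) - (-7309*(-1/203967) + 112805*(-1/50627)) = -94*(-20 + 11*(-3) - 20*(-3)) - (7309/203967 - 112805/50627) = -94*(-20 - 33 + 60) - 1*(-22638464692/10326237309) = -94*7 + 22638464692/10326237309 = -658 + 22638464692/10326237309 = -6772025684630/10326237309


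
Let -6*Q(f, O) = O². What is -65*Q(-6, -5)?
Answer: 1625/6 ≈ 270.83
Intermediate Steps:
Q(f, O) = -O²/6
-65*Q(-6, -5) = -(-65)*(-5)²/6 = -(-65)*25/6 = -65*(-25/6) = 1625/6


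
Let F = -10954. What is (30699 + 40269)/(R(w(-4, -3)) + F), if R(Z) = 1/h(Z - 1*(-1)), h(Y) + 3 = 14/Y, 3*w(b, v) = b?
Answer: -3193560/492931 ≈ -6.4787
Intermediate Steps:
w(b, v) = b/3
h(Y) = -3 + 14/Y
R(Z) = 1/(-3 + 14/(1 + Z)) (R(Z) = 1/(-3 + 14/(Z - 1*(-1))) = 1/(-3 + 14/(Z + 1)) = 1/(-3 + 14/(1 + Z)))
(30699 + 40269)/(R(w(-4, -3)) + F) = (30699 + 40269)/((-1 - (-4)/3)/(-11 + 3*((⅓)*(-4))) - 10954) = 70968/((-1 - 1*(-4/3))/(-11 + 3*(-4/3)) - 10954) = 70968/((-1 + 4/3)/(-11 - 4) - 10954) = 70968/((⅓)/(-15) - 10954) = 70968/(-1/15*⅓ - 10954) = 70968/(-1/45 - 10954) = 70968/(-492931/45) = 70968*(-45/492931) = -3193560/492931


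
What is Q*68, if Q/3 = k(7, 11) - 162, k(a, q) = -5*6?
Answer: -39168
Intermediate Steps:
k(a, q) = -30
Q = -576 (Q = 3*(-30 - 162) = 3*(-192) = -576)
Q*68 = -576*68 = -39168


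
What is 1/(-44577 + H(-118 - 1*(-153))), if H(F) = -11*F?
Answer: -1/44962 ≈ -2.2241e-5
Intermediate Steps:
1/(-44577 + H(-118 - 1*(-153))) = 1/(-44577 - 11*(-118 - 1*(-153))) = 1/(-44577 - 11*(-118 + 153)) = 1/(-44577 - 11*35) = 1/(-44577 - 385) = 1/(-44962) = -1/44962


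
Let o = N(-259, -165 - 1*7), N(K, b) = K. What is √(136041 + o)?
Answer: √135782 ≈ 368.49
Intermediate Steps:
o = -259
√(136041 + o) = √(136041 - 259) = √135782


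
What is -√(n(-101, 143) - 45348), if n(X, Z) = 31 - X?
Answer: -12*I*√314 ≈ -212.64*I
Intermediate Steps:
-√(n(-101, 143) - 45348) = -√((31 - 1*(-101)) - 45348) = -√((31 + 101) - 45348) = -√(132 - 45348) = -√(-45216) = -12*I*√314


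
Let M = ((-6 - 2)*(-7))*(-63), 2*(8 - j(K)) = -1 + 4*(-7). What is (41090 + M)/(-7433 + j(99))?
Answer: -75124/14821 ≈ -5.0688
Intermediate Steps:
j(K) = 45/2 (j(K) = 8 - (-1 + 4*(-7))/2 = 8 - (-1 - 28)/2 = 8 - 1/2*(-29) = 8 + 29/2 = 45/2)
M = -3528 (M = -8*(-7)*(-63) = 56*(-63) = -3528)
(41090 + M)/(-7433 + j(99)) = (41090 - 3528)/(-7433 + 45/2) = 37562/(-14821/2) = 37562*(-2/14821) = -75124/14821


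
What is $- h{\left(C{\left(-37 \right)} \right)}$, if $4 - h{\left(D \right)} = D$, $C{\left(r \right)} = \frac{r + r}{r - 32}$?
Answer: $- \frac{202}{69} \approx -2.9275$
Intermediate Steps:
$C{\left(r \right)} = \frac{2 r}{-32 + r}$
$h{\left(D \right)} = 4 - D$
$- h{\left(C{\left(-37 \right)} \right)} = - (4 - 2 \left(-37\right) \frac{1}{-32 - 37}) = - (4 - 2 \left(-37\right) \frac{1}{-69}) = - (4 - 2 \left(-37\right) \left(- \frac{1}{69}\right)) = - (4 - \frac{74}{69}) = \left(-1\right) \frac{202}{69} = - \frac{202}{69}$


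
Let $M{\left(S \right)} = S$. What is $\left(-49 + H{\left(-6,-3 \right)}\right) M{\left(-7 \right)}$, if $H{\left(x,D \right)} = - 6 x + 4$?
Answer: $63$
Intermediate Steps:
$H{\left(x,D \right)} = 4 - 6 x$
$\left(-49 + H{\left(-6,-3 \right)}\right) M{\left(-7 \right)} = \left(-49 + \left(4 - -36\right)\right) \left(-7\right) = \left(-49 + \left(4 + 36\right)\right) \left(-7\right) = \left(-49 + 40\right) \left(-7\right) = \left(-9\right) \left(-7\right) = 63$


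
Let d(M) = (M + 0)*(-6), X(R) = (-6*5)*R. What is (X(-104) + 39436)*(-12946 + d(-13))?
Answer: -547610608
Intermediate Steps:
X(R) = -30*R
d(M) = -6*M (d(M) = M*(-6) = -6*M)
(X(-104) + 39436)*(-12946 + d(-13)) = (-30*(-104) + 39436)*(-12946 - 6*(-13)) = (3120 + 39436)*(-12946 + 78) = 42556*(-12868) = -547610608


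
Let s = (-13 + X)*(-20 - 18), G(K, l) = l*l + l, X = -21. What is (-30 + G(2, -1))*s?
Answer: -38760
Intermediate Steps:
G(K, l) = l + l² (G(K, l) = l² + l = l + l²)
s = 1292 (s = (-13 - 21)*(-20 - 18) = -34*(-38) = 1292)
(-30 + G(2, -1))*s = (-30 - (1 - 1))*1292 = (-30 - 1*0)*1292 = (-30 + 0)*1292 = -30*1292 = -38760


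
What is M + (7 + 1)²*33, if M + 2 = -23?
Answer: 2087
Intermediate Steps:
M = -25 (M = -2 - 23 = -25)
M + (7 + 1)²*33 = -25 + (7 + 1)²*33 = -25 + 8²*33 = -25 + 64*33 = -25 + 2112 = 2087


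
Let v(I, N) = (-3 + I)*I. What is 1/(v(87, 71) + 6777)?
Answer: 1/14085 ≈ 7.0998e-5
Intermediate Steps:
v(I, N) = I*(-3 + I)
1/(v(87, 71) + 6777) = 1/(87*(-3 + 87) + 6777) = 1/(87*84 + 6777) = 1/(7308 + 6777) = 1/14085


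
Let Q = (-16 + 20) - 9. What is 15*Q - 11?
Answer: -86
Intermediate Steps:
Q = -5 (Q = 4 - 9 = -5)
15*Q - 11 = 15*(-5) - 11 = -75 - 11 = -86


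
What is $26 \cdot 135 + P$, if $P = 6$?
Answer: $3516$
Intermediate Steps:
$26 \cdot 135 + P = 26 \cdot 135 + 6 = 3510 + 6 = 3516$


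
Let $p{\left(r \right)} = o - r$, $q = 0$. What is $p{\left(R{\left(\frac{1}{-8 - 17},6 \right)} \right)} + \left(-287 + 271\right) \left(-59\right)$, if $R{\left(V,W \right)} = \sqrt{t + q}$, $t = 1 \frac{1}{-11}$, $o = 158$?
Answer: $1102 - \frac{i \sqrt{11}}{11} \approx 1102.0 - 0.30151 i$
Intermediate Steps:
$t = - \frac{1}{11}$ ($t = 1 \left(- \frac{1}{11}\right) = - \frac{1}{11} \approx -0.090909$)
$R{\left(V,W \right)} = \frac{i \sqrt{11}}{11}$ ($R{\left(V,W \right)} = \sqrt{- \frac{1}{11} + 0} = \sqrt{- \frac{1}{11}} = \frac{i \sqrt{11}}{11}$)
$p{\left(r \right)} = 158 - r$
$p{\left(R{\left(\frac{1}{-8 - 17},6 \right)} \right)} + \left(-287 + 271\right) \left(-59\right) = \left(158 - \frac{i \sqrt{11}}{11}\right) + \left(-287 + 271\right) \left(-59\right) = \left(158 - \frac{i \sqrt{11}}{11}\right) - -944 = \left(158 - \frac{i \sqrt{11}}{11}\right) + 944 = 1102 - \frac{i \sqrt{11}}{11}$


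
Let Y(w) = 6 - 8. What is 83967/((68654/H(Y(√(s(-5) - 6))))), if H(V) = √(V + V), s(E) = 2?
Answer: 83967*I/34327 ≈ 2.4461*I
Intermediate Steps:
Y(w) = -2
H(V) = √2*√V (H(V) = √(2*V) = √2*√V)
83967/((68654/H(Y(√(s(-5) - 6))))) = 83967/((68654/((√2*√(-2))))) = 83967/((68654/((√2*(I*√2))))) = 83967/((68654/((2*I)))) = 83967/((68654*(-I/2))) = 83967/((-34327*I)) = 83967*(I/34327) = 83967*I/34327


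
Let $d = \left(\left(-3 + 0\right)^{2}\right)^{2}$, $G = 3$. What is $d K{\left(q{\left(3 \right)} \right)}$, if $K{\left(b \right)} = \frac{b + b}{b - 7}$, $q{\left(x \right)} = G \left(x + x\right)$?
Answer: $\frac{2916}{11} \approx 265.09$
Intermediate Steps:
$q{\left(x \right)} = 6 x$ ($q{\left(x \right)} = 3 \left(x + x\right) = 3 \cdot 2 x = 6 x$)
$K{\left(b \right)} = \frac{2 b}{-7 + b}$
$d = 81$ ($d = \left(\left(-3\right)^{2}\right)^{2} = 9^{2} = 81$)
$d K{\left(q{\left(3 \right)} \right)} = 81 \frac{2 \cdot 6 \cdot 3}{-7 + 6 \cdot 3} = 81 \cdot 2 \cdot 18 \frac{1}{-7 + 18} = 81 \cdot 2 \cdot 18 \cdot \frac{1}{11} = 81 \cdot \frac{36}{11} = \frac{2916}{11}$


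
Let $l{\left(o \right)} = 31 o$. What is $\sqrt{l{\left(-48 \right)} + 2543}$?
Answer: $\sqrt{1055} \approx 32.481$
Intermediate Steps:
$\sqrt{l{\left(-48 \right)} + 2543} = \sqrt{31 \left(-48\right) + 2543} = \sqrt{-1488 + 2543} = \sqrt{1055}$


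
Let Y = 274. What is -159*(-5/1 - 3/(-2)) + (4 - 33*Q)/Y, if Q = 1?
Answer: 76226/137 ≈ 556.39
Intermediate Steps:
-159*(-5/1 - 3/(-2)) + (4 - 33*Q)/Y = -159*(-5/1 - 3/(-2)) + (4 - 33*1)/274 = -159*(-5*1 - 3*(-½)) + (4 - 33)*(1/274) = -159*(-5 + 3/2) - 29*1/274 = -159*(-7/2) - 29/274 = 1113/2 - 29/274 = 76226/137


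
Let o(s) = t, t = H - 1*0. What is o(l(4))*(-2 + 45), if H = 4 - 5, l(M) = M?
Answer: -43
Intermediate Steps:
H = -1
t = -1 (t = -1 - 1*0 = -1 + 0 = -1)
o(s) = -1
o(l(4))*(-2 + 45) = -(-2 + 45) = -1*43 = -43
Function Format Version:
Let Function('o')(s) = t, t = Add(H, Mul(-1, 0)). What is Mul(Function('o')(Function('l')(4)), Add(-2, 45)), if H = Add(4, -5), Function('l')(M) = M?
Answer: -43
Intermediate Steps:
H = -1
t = -1 (t = Add(-1, Mul(-1, 0)) = Add(-1, 0) = -1)
Function('o')(s) = -1
Mul(Function('o')(Function('l')(4)), Add(-2, 45)) = Mul(-1, Add(-2, 45)) = Mul(-1, 43) = -43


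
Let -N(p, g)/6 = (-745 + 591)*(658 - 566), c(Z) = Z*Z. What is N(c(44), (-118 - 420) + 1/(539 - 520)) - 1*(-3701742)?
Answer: 3786750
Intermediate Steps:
c(Z) = Z**2
N(p, g) = 85008 (N(p, g) = -6*(-745 + 591)*(658 - 566) = -(-924)*92 = -6*(-14168) = 85008)
N(c(44), (-118 - 420) + 1/(539 - 520)) - 1*(-3701742) = 85008 - 1*(-3701742) = 85008 + 3701742 = 3786750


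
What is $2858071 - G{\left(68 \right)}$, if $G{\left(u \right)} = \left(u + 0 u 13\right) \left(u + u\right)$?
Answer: $2848823$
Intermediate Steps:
$G{\left(u \right)} = 2 u^{2}$ ($G{\left(u \right)} = \left(u + 0 \cdot 13\right) 2 u = \left(u + 0\right) 2 u = u 2 u = 2 u^{2}$)
$2858071 - G{\left(68 \right)} = 2858071 - 2 \cdot 68^{2} = 2858071 - 2 \cdot 4624 = 2858071 - 9248 = 2848823$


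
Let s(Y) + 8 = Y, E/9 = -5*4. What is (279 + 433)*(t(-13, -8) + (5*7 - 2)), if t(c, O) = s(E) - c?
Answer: -101104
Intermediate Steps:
E = -180 (E = 9*(-5*4) = 9*(-20) = -180)
s(Y) = -8 + Y
t(c, O) = -188 - c (t(c, O) = (-8 - 180) - c = -188 - c)
(279 + 433)*(t(-13, -8) + (5*7 - 2)) = (279 + 433)*((-188 - 1*(-13)) + (5*7 - 2)) = 712*((-188 + 13) + (35 - 2)) = 712*(-175 + 33) = 712*(-142) = -101104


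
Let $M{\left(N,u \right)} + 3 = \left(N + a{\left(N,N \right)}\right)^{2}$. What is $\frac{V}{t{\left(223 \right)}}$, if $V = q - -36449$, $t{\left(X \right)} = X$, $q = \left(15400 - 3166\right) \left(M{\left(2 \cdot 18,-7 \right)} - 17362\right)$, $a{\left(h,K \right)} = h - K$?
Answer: $- \frac{196551697}{223} \approx -8.814 \cdot 10^{5}$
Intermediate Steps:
$M{\left(N,u \right)} = -3 + N^{2}$ ($M{\left(N,u \right)} = -3 + \left(N + \left(N - N\right)\right)^{2} = -3 + \left(N + 0\right)^{2} = -3 + N^{2}$)
$q = -196588146$ ($q = \left(15400 - 3166\right) \left(\left(-3 + \left(2 \cdot 18\right)^{2}\right) - 17362\right) = 12234 \left(\left(-3 + 36^{2}\right) - 17362\right) = 12234 \left(\left(-3 + 1296\right) - 17362\right) = 12234 \left(1293 - 17362\right) = 12234 \left(-16069\right) = -196588146$)
$V = -196551697$ ($V = -196588146 - -36449 = -196588146 + 36449 = -196551697$)
$\frac{V}{t{\left(223 \right)}} = - \frac{196551697}{223}$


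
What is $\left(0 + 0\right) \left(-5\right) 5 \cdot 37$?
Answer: $0$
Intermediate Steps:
$\left(0 + 0\right) \left(-5\right) 5 \cdot 37 = 0 \left(-5\right) 5 \cdot 37 = 0 \cdot 5 \cdot 37 = 0 \cdot 37 = 0$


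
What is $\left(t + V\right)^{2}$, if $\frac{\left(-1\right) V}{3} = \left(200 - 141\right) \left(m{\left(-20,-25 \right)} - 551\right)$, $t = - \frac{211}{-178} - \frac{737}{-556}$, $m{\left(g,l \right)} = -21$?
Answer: $\frac{25100925123721028409}{2448666256} \approx 1.0251 \cdot 10^{10}$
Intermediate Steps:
$t = \frac{124251}{49484}$ ($t = \left(-211\right) \left(- \frac{1}{178}\right) - - \frac{737}{556} = \frac{211}{178} + \frac{737}{556} = \frac{124251}{49484} \approx 2.5109$)
$V = 101244$ ($V = - 3 \left(200 - 141\right) \left(-21 - 551\right) = - 3 \cdot 59 \left(-572\right) = \left(-3\right) \left(-33748\right) = 101244$)
$\left(t + V\right)^{2} = \left(\frac{124251}{49484} + 101244\right)^{2} = \left(\frac{5010082347}{49484}\right)^{2} = \frac{25100925123721028409}{2448666256}$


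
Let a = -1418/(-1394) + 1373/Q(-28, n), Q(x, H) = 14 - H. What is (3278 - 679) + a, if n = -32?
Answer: 84318733/32062 ≈ 2629.9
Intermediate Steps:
a = 989595/32062 (a = -1418/(-1394) + 1373/(14 - 1*(-32)) = -1418*(-1/1394) + 1373/(14 + 32) = 709/697 + 1373/46 = 989595/32062 ≈ 30.865)
(3278 - 679) + a = (3278 - 679) + 989595/32062 = 2599 + 989595/32062 = 84318733/32062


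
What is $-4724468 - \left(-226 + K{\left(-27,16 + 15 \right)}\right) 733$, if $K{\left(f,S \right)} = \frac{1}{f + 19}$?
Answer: $- \frac{36469747}{8} \approx -4.5587 \cdot 10^{6}$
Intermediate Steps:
$K{\left(f,S \right)} = \frac{1}{19 + f}$
$-4724468 - \left(-226 + K{\left(-27,16 + 15 \right)}\right) 733 = -4724468 - \left(-226 + \frac{1}{19 - 27}\right) 733 = -4724468 - \left(-226 + \frac{1}{-8}\right) 733 = -4724468 - \left(-226 - \frac{1}{8}\right) 733 = -4724468 - \left(- \frac{1809}{8}\right) 733 = -4724468 - - \frac{1325997}{8} = -4724468 + \frac{1325997}{8} = - \frac{36469747}{8}$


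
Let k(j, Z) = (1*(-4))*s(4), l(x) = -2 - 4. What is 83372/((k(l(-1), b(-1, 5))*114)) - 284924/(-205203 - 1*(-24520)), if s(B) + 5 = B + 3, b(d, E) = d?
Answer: -194790163/2168196 ≈ -89.840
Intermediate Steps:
l(x) = -6
s(B) = -2 + B (s(B) = -5 + (B + 3) = -5 + (3 + B) = -2 + B)
k(j, Z) = -8 (k(j, Z) = (1*(-4))*(-2 + 4) = -4*2 = -8)
83372/((k(l(-1), b(-1, 5))*114)) - 284924/(-205203 - 1*(-24520)) = 83372/((-8*114)) - 284924/(-205203 - 1*(-24520)) = 83372/(-912) - 284924/(-205203 + 24520) = 83372*(-1/912) - 284924/(-180683) = -1097/12 - 284924*(-1/180683) = -1097/12 + 284924/180683 = -194790163/2168196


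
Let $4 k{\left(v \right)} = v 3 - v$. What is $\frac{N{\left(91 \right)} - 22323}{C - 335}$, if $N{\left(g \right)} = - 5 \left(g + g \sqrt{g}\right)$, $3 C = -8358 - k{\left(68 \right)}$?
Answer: $\frac{68334}{9397} + \frac{1365 \sqrt{91}}{9397} \approx 8.6576$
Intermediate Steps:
$k{\left(v \right)} = \frac{v}{2}$ ($k{\left(v \right)} = \frac{v 3 - v}{4} = \frac{3 v - v}{4} = \frac{2 v}{4} = \frac{v}{2}$)
$C = - \frac{8392}{3}$ ($C = \frac{-8358 - \frac{1}{2} \cdot 68}{3} = \frac{-8358 - 34}{3} = \frac{1}{3} \left(-8392\right) = - \frac{8392}{3} \approx -2797.3$)
$N{\left(g \right)} = - 5 g - 5 g^{\frac{3}{2}}$ ($N{\left(g \right)} = - 5 \left(g + g^{\frac{3}{2}}\right) = - 5 g - 5 g^{\frac{3}{2}}$)
$\frac{N{\left(91 \right)} - 22323}{C - 335} = \frac{\left(\left(-5\right) 91 - 5 \cdot 91^{\frac{3}{2}}\right) - 22323}{- \frac{8392}{3} - 335} = \frac{\left(-455 - 5 \cdot 91 \sqrt{91}\right) - 22323}{- \frac{9397}{3}} = \left(\left(-455 - 455 \sqrt{91}\right) - 22323\right) \left(- \frac{3}{9397}\right) = \left(-22778 - 455 \sqrt{91}\right) \left(- \frac{3}{9397}\right) = \frac{68334}{9397} + \frac{1365 \sqrt{91}}{9397}$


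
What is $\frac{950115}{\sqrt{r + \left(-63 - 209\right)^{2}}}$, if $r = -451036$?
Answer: $- \frac{316705 i \sqrt{94263}}{62842} \approx - 1547.3 i$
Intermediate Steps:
$\frac{950115}{\sqrt{r + \left(-63 - 209\right)^{2}}} = \frac{950115}{\sqrt{-451036 + \left(-63 - 209\right)^{2}}} = \frac{950115}{\sqrt{-451036 + \left(-272\right)^{2}}} = \frac{950115}{\sqrt{-451036 + 73984}} = \frac{950115}{\sqrt{-377052}} = \frac{950115}{2 i \sqrt{94263}} = 950115 \left(- \frac{i \sqrt{94263}}{188526}\right) = - \frac{316705 i \sqrt{94263}}{62842}$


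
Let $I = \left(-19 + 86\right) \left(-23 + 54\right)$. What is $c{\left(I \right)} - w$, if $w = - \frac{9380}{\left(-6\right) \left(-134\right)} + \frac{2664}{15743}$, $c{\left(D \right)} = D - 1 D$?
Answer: $\frac{543013}{47229} \approx 11.497$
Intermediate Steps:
$I = 2077$ ($I = 67 \cdot 31 = 2077$)
$c{\left(D \right)} = 0$ ($c{\left(D \right)} = D - D = 0$)
$w = - \frac{543013}{47229}$ ($w = - \frac{9380}{804} + 2664 \cdot \frac{1}{15743} = \left(-9380\right) \frac{1}{804} + \frac{2664}{15743} = - \frac{35}{3} + \frac{2664}{15743} = - \frac{543013}{47229} \approx -11.497$)
$c{\left(I \right)} - w = 0 - - \frac{543013}{47229} = 0 + \frac{543013}{47229} = \frac{543013}{47229}$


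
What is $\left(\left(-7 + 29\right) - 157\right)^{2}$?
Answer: $18225$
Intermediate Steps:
$\left(\left(-7 + 29\right) - 157\right)^{2} = \left(22 - 157\right)^{2} = \left(-135\right)^{2} = 18225$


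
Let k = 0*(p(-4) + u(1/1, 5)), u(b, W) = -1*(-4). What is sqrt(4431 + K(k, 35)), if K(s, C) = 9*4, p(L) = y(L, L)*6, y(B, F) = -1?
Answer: sqrt(4467) ≈ 66.836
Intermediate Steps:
u(b, W) = 4
p(L) = -6 (p(L) = -1*6 = -6)
k = 0 (k = 0*(-6 + 4) = 0*(-2) = 0)
K(s, C) = 36
sqrt(4431 + K(k, 35)) = sqrt(4431 + 36) = sqrt(4467)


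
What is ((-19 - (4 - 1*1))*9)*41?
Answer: -8118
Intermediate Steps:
((-19 - (4 - 1*1))*9)*41 = ((-19 - (4 - 1))*9)*41 = ((-19 - 1*3)*9)*41 = ((-19 - 3)*9)*41 = -22*9*41 = -198*41 = -8118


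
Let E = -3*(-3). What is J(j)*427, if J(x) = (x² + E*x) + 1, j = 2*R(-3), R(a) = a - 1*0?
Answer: -7259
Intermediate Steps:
R(a) = a (R(a) = a + 0 = a)
E = 9
j = -6 (j = 2*(-3) = -6)
J(x) = 1 + x² + 9*x (J(x) = (x² + 9*x) + 1 = 1 + x² + 9*x)
J(j)*427 = (1 + (-6)² + 9*(-6))*427 = (1 + 36 - 54)*427 = -17*427 = -7259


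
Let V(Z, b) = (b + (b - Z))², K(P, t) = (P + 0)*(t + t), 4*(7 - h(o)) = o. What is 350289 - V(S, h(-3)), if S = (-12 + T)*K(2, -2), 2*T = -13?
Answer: 1330931/4 ≈ 3.3273e+5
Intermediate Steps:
T = -13/2 (T = (½)*(-13) = -13/2 ≈ -6.5000)
h(o) = 7 - o/4
K(P, t) = 2*P*t (K(P, t) = P*(2*t) = 2*P*t)
S = 148 (S = (-12 - 13/2)*(2*2*(-2)) = -37/2*(-8) = 148)
V(Z, b) = (-Z + 2*b)²
350289 - V(S, h(-3)) = 350289 - (148 - 2*(7 - ¼*(-3)))² = 350289 - (148 - 2*(7 + ¾))² = 350289 - (148 - 2*31/4)² = 350289 - (148 - 31/2)² = 350289 - (265/2)² = 350289 - 1*70225/4 = 350289 - 70225/4 = 1330931/4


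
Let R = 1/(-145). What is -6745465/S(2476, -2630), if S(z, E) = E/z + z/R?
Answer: 1670177134/88893615 ≈ 18.788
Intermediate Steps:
R = -1/145 ≈ -0.0068966
S(z, E) = -145*z + E/z (S(z, E) = E/z + z/(-1/145) = E/z + z*(-145) = E/z - 145*z = -145*z + E/z)
-6745465/S(2476, -2630) = -6745465/(-145*2476 - 2630/2476) = -6745465/(-359020 - 2630*1/2476) = -6745465/(-359020 - 1315/1238) = -6745465/(-444468075/1238) = -6745465*(-1238/444468075) = 1670177134/88893615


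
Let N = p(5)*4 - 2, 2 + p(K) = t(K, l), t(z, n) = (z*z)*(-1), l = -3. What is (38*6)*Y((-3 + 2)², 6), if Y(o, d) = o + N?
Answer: -24852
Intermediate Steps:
t(z, n) = -z² (t(z, n) = z²*(-1) = -z²)
p(K) = -2 - K²
N = -110 (N = (-2 - 1*5²)*4 - 2 = (-2 - 1*25)*4 - 2 = (-2 - 25)*4 - 2 = -27*4 - 2 = -108 - 2 = -110)
Y(o, d) = -110 + o (Y(o, d) = o - 110 = -110 + o)
(38*6)*Y((-3 + 2)², 6) = (38*6)*(-110 + (-3 + 2)²) = 228*(-110 + (-1)²) = 228*(-110 + 1) = 228*(-109) = -24852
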